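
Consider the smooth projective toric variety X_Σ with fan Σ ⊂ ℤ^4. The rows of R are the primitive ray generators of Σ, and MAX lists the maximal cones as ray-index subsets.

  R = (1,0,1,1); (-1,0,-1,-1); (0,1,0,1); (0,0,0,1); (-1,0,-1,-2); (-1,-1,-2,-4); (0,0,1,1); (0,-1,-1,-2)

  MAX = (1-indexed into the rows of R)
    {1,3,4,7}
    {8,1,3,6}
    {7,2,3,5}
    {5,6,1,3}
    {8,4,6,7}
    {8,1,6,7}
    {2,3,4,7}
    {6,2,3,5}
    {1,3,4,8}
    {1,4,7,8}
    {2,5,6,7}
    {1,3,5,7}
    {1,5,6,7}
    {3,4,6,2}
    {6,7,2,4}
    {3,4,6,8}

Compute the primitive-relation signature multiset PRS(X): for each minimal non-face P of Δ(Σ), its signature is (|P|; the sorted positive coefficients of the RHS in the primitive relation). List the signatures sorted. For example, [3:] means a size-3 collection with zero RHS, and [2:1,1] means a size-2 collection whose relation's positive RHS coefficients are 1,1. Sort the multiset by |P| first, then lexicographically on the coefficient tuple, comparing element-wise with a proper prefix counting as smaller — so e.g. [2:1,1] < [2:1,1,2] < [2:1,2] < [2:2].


Δ(Σ) — 8 vertices, 7 min non-faces:

  P={1,2}:  v_{1} + v_{2} = 0 ; sig = [2:]
  P={4,5}:  v_{4} + v_{5} = v_{2} ; sig = [2:1]
  P={5,8}:  v_{5} + v_{8} = v_{6} ; sig = [2:1]
  P={2,8}:  v_{2} + v_{8} = v_{4} + v_{6} ; sig = [2:1,1]
  P={3,7,8}:  v_{3} + v_{7} + v_{8} = 0 ; sig = [3:]
  P={1,4,6}:  v_{1} + v_{4} + v_{6} = v_{8} ; sig = [3:1]
  P={3,6,7}:  v_{3} + v_{6} + v_{7} = v_{5} ; sig = [3:1]

so the primitive-relation signature multiset is
    [2:]
    [2:1]
    [2:1]
    [2:1,1]
    [3:]
    [3:1]
    [3:1]


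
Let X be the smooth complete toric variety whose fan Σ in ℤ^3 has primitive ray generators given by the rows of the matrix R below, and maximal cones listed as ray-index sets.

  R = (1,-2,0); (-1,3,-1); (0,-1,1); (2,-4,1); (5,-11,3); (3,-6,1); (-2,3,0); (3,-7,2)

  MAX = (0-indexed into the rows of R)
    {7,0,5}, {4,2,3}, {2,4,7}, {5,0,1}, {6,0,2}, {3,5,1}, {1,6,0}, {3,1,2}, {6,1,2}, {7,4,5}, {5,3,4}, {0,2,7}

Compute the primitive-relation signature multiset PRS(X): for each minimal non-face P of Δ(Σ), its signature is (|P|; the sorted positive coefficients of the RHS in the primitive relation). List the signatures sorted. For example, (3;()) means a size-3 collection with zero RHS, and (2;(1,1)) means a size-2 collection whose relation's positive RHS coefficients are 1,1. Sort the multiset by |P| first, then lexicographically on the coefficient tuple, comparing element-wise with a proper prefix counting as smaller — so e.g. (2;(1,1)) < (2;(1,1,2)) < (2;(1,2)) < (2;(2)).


11 collections generate NE(X_Σ); each relation:

  • {0,3}:  v_{0} + v_{3} = v_{5}  so sig = (2;(1))
  • {1,7}:  v_{1} + v_{7} = v_{3}  so sig = (2;(1))
  • {2,5}:  v_{2} + v_{5} = v_{7}  so sig = (2;(1))
  • {3,6}:  v_{3} + v_{6} = v_{2}  so sig = (2;(1))
  • {3,7}:  v_{3} + v_{7} = v_{4}  so sig = (2;(1))
  • {0,4}:  v_{0} + v_{4} = v_{5} + v_{7}  so sig = (2;(1,1))
  • {4,6}:  v_{4} + v_{6} = v_{2} + v_{7}  so sig = (2;(1,1))
  • {5,6}:  v_{5} + v_{6} = v_{0} + v_{2}  so sig = (2;(1,1))
  • {6,7}:  v_{6} + v_{7} = v_{0} + 2·v_{2}  so sig = (2;(1,2))
  • {1,4}:  v_{1} + v_{4} = 2·v_{3}  so sig = (2;(2))
  • {0,1,2}:  v_{0} + v_{1} + v_{2} = 0  so sig = (3;())

so the primitive-relation signature multiset is
    |P|=2: 10 collections, coeffs (1), (1), (1), (1), (1), (1,1), (1,1), (1,1), (1,2), (2)
    |P|=3: 1 collection, coeffs ()


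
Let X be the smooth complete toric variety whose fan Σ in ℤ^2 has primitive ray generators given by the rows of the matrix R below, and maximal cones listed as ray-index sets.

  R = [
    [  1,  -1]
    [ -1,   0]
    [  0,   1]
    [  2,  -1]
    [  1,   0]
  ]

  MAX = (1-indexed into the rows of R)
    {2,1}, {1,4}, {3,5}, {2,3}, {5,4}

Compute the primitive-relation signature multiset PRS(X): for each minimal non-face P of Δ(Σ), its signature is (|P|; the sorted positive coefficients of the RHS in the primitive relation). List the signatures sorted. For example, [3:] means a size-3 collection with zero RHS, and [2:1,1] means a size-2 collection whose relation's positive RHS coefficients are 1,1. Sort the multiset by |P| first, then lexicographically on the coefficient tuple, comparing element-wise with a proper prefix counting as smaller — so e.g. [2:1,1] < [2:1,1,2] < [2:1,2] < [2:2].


Primitive collections (5):

  P = {2,5}:  v_{2} + v_{5} = 0 — sig = [2:]
  P = {1,3}:  v_{1} + v_{3} = v_{5} — sig = [2:1]
  P = {1,5}:  v_{1} + v_{5} = v_{4} — sig = [2:1]
  P = {2,4}:  v_{2} + v_{4} = v_{1} — sig = [2:1]
  P = {3,4}:  v_{3} + v_{4} = 2·v_{5} — sig = [2:2]

Signatures (|P|; sorted positive RHS coefficients), sorted:
[[2:], [2:1], [2:1], [2:1], [2:2]]


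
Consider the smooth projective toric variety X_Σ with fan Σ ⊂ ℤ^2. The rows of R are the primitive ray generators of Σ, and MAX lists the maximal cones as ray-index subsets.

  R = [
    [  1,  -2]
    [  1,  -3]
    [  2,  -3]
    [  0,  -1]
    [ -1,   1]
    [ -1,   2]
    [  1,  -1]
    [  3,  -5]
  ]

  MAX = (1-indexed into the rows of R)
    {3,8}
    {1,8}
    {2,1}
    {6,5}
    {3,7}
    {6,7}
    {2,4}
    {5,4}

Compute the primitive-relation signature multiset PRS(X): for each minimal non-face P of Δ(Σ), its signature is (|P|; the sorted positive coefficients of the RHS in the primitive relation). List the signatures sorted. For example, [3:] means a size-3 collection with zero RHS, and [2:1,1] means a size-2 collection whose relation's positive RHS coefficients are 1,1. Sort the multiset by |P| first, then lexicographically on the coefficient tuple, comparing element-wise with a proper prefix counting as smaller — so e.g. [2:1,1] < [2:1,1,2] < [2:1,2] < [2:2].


20 minimal non-faces of Δ(Σ) (on 8 rays):

  P = {1,6}:  v_{1} + v_{6} = 0  ⟹  sig = [2:]
  P = {5,7}:  v_{5} + v_{7} = 0  ⟹  sig = [2:]
  P = {1,3}:  v_{1} + v_{3} = v_{8}  ⟹  sig = [2:1]
  P = {1,4}:  v_{1} + v_{4} = v_{2}  ⟹  sig = [2:1]
  P = {1,5}:  v_{1} + v_{5} = v_{4}  ⟹  sig = [2:1]
  P = {1,7}:  v_{1} + v_{7} = v_{3}  ⟹  sig = [2:1]
  P = {2,6}:  v_{2} + v_{6} = v_{4}  ⟹  sig = [2:1]
  P = {3,5}:  v_{3} + v_{5} = v_{1}  ⟹  sig = [2:1]
  P = {3,6}:  v_{3} + v_{6} = v_{7}  ⟹  sig = [2:1]
  P = {4,6}:  v_{4} + v_{6} = v_{5}  ⟹  sig = [2:1]
  P = {4,7}:  v_{4} + v_{7} = v_{1}  ⟹  sig = [2:1]
  P = {6,8}:  v_{6} + v_{8} = v_{3}  ⟹  sig = [2:1]
  P = {2,5}:  v_{2} + v_{5} = 2·v_{4}  ⟹  sig = [2:2]
  P = {2,7}:  v_{2} + v_{7} = 2·v_{1}  ⟹  sig = [2:2]
  P = {3,4}:  v_{3} + v_{4} = 2·v_{1}  ⟹  sig = [2:2]
  P = {5,8}:  v_{5} + v_{8} = 2·v_{1}  ⟹  sig = [2:2]
  P = {7,8}:  v_{7} + v_{8} = 2·v_{3}  ⟹  sig = [2:2]
  P = {2,3}:  v_{2} + v_{3} = 3·v_{1}  ⟹  sig = [2:3]
  P = {4,8}:  v_{4} + v_{8} = 3·v_{1}  ⟹  sig = [2:3]
  P = {2,8}:  v_{2} + v_{8} = 4·v_{1}  ⟹  sig = [2:4]

so the primitive-relation signature multiset is
[[2:], [2:], [2:1], [2:1], [2:1], [2:1], [2:1], [2:1], [2:1], [2:1], [2:1], [2:1], [2:2], [2:2], [2:2], [2:2], [2:2], [2:3], [2:3], [2:4]]


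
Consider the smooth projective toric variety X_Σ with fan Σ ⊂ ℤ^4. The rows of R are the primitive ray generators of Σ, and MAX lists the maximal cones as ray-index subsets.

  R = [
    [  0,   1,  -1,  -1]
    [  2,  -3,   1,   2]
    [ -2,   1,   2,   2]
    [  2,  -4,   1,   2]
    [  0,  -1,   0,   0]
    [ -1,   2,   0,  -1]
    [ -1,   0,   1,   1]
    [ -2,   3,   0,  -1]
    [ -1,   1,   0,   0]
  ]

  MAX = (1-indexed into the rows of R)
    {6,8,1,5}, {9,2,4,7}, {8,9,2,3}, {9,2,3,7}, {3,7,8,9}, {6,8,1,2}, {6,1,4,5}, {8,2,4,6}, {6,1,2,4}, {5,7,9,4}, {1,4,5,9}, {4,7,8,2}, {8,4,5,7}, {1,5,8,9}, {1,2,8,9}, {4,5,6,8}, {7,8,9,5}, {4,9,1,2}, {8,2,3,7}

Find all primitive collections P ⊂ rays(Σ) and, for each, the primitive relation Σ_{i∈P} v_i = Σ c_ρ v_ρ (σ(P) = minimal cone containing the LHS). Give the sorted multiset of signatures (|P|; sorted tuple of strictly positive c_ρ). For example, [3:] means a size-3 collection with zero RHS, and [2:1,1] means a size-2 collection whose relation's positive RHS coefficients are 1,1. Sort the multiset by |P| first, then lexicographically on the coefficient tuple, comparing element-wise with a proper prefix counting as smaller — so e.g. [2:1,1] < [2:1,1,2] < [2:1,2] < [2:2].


Primitive collections (11):

  • {1,7}:  v_{1} + v_{7} = v_{9}  ⟹  sig = [2:1]
  • {2,5}:  v_{2} + v_{5} = v_{4}  ⟹  sig = [2:1]
  • {6,9}:  v_{6} + v_{9} = v_{8}  ⟹  sig = [2:1]
  • {1,3}:  v_{1} + v_{3} = v_{2} + v_{8} + 2·v_{9}  ⟹  sig = [2:1,1,2]
  • {3,6}:  v_{3} + v_{6} = v_{2} + v_{7} + 2·v_{8}  ⟹  sig = [2:1,1,2]
  • {3,4}:  v_{3} + v_{4} = v_{2} + 2·v_{7}  ⟹  sig = [2:1,2]
  • {6,7}:  v_{6} + v_{7} = v_{4} + 2·v_{8}  ⟹  sig = [2:1,2]
  • {3,5}:  v_{3} + v_{5} = 2·v_{7}  ⟹  sig = [2:2]
  • {1,4,8}:  v_{1} + v_{4} + v_{8} = 0  ⟹  sig = [3:]
  • {4,8,9}:  v_{4} + v_{8} + v_{9} = v_{7}  ⟹  sig = [3:1]
  • {2,7,8,9}:  v_{2} + v_{7} + v_{8} + v_{9} = v_{3}  ⟹  sig = [4:1]

so the primitive-relation signature multiset is
{ [2:1] ×3,  [2:1,1,2] ×2,  [2:1,2] ×2,  [2:2],  [3:],  [3:1],  [4:1] }


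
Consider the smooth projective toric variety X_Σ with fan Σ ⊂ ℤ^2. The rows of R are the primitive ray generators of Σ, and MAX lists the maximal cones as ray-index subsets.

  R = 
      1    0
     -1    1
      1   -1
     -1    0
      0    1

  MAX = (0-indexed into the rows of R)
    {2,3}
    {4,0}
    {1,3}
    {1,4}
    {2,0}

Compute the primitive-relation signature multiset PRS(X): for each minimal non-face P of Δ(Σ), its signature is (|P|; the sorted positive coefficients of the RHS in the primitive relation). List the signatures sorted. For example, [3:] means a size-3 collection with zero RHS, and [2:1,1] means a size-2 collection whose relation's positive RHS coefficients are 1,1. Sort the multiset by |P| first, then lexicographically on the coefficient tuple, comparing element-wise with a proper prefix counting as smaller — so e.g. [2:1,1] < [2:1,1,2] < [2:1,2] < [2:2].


Primitive collections (5):

  P = {0,3}:  v_{0} + v_{3} = 0  →  sig = [2:]
  P = {1,2}:  v_{1} + v_{2} = 0  →  sig = [2:]
  P = {0,1}:  v_{0} + v_{1} = v_{4}  →  sig = [2:1]
  P = {2,4}:  v_{2} + v_{4} = v_{0}  →  sig = [2:1]
  P = {3,4}:  v_{3} + v_{4} = v_{1}  →  sig = [2:1]

so the primitive-relation signature multiset is
{ [2:] ×2,  [2:1] ×3 }


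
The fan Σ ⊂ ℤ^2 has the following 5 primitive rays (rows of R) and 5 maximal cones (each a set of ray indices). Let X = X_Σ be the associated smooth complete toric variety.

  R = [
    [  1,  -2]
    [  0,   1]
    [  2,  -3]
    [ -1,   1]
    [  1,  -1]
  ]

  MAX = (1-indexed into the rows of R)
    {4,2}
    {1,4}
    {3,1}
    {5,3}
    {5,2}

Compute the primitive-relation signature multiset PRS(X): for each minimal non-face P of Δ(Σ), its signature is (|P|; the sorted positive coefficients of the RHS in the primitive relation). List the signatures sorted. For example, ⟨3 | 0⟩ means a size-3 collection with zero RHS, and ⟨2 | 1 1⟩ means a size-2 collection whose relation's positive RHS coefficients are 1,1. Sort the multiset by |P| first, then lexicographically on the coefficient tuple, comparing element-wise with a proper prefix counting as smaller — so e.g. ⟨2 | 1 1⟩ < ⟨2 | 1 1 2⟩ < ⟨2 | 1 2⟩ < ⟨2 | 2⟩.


Minimal non-faces — 5 found among 5 rays, 5 max cones:

  {4,5}:  v_{4} + v_{5} = 0  so sig = ⟨2 | 0⟩
  {1,2}:  v_{1} + v_{2} = v_{5}  so sig = ⟨2 | 1⟩
  {1,5}:  v_{1} + v_{5} = v_{3}  so sig = ⟨2 | 1⟩
  {3,4}:  v_{3} + v_{4} = v_{1}  so sig = ⟨2 | 1⟩
  {2,3}:  v_{2} + v_{3} = 2·v_{5}  so sig = ⟨2 | 2⟩

Sorted signature multiset PRS(X):
[⟨2 | 0⟩, ⟨2 | 1⟩, ⟨2 | 1⟩, ⟨2 | 1⟩, ⟨2 | 2⟩]


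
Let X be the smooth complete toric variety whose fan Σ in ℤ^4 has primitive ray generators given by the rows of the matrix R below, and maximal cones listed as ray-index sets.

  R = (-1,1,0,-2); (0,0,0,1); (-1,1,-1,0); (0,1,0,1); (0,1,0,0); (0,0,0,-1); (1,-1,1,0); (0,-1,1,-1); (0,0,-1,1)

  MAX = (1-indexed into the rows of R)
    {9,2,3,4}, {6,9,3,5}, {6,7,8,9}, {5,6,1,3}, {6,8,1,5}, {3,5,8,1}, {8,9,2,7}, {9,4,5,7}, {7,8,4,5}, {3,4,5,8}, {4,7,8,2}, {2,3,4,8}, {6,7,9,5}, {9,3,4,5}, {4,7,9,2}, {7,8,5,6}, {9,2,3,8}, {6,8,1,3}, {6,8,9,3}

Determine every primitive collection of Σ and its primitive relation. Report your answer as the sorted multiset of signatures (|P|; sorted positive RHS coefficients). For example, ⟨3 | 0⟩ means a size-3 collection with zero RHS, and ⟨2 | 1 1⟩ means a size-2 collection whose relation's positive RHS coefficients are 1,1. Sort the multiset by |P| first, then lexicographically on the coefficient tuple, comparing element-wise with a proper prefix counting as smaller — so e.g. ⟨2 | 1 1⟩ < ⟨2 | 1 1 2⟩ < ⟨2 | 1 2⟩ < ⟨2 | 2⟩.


Primitive collections (11):

  P = {2,6}:  v_{2} + v_{6} = 0 — sig = ⟨2 | 0⟩
  P = {3,7}:  v_{3} + v_{7} = 0 — sig = ⟨2 | 0⟩
  P = {2,5}:  v_{2} + v_{5} = v_{4} — sig = ⟨2 | 1⟩
  P = {4,6}:  v_{4} + v_{6} = v_{5} — sig = ⟨2 | 1⟩
  P = {1,9}:  v_{1} + v_{9} = v_{3} + v_{6} — sig = ⟨2 | 1 1⟩
  P = {1,2}:  v_{1} + v_{2} = v_{3} + v_{5} + v_{8} — sig = ⟨2 | 1 1 1⟩
  P = {1,7}:  v_{1} + v_{7} = v_{5} + v_{6} + v_{8} — sig = ⟨2 | 1 1 1⟩
  P = {1,4}:  v_{1} + v_{4} = v_{3} + 2·v_{5} + v_{8} — sig = ⟨2 | 1 1 2⟩
  P = {5,8,9}:  v_{5} + v_{8} + v_{9} = 0 — sig = ⟨3 | 0⟩
  P = {4,8,9}:  v_{4} + v_{8} + v_{9} = v_{2} — sig = ⟨3 | 1⟩
  P = {3,5,6,8}:  v_{3} + v_{5} + v_{6} + v_{8} = v_{1} — sig = ⟨4 | 1⟩

Signatures (|P|; sorted positive RHS coefficients), sorted:
    |P|=2: 8 collections, coeffs (), (), (1), (1), (1,1), (1,1,1), (1,1,1), (1,1,2)
    |P|=3: 2 collections, coeffs (), (1)
    |P|=4: 1 collection, coeffs (1)


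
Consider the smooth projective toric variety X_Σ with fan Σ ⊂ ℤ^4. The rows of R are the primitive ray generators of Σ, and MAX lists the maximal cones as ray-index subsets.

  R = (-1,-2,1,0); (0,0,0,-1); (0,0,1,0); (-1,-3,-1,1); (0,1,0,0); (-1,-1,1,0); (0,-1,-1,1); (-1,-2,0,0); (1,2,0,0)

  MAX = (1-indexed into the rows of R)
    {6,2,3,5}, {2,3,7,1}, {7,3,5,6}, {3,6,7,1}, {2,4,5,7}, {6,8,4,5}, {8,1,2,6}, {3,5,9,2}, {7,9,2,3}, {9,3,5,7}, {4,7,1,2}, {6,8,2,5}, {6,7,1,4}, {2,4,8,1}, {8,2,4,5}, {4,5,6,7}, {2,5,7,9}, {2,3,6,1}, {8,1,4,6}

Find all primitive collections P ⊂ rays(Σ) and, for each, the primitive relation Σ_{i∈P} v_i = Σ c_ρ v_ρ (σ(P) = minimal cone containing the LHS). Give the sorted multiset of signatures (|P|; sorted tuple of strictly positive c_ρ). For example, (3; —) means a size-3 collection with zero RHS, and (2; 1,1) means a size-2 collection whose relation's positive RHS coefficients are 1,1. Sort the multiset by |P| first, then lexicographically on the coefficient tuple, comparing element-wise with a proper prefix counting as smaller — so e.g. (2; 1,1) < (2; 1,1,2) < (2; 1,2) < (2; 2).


The 11 primitive collections of Σ (r=9, n=4):

  • {8,9}:  v_{8} + v_{9} = 0 ; sig = (2; —)
  • {1,5}:  v_{1} + v_{5} = v_{6} ; sig = (2; 1)
  • {1,9}:  v_{1} + v_{9} = v_{3} ; sig = (2; 1)
  • {3,8}:  v_{3} + v_{8} = v_{1} ; sig = (2; 1)
  • {4,9}:  v_{4} + v_{9} = v_{7} ; sig = (2; 1)
  • {7,8}:  v_{7} + v_{8} = v_{4} ; sig = (2; 1)
  • {3,4}:  v_{3} + v_{4} = v_{1} + v_{7} ; sig = (2; 1,1)
  • {6,9}:  v_{6} + v_{9} = v_{3} + v_{5} ; sig = (2; 1,1)
  • {2,6,7}:  v_{2} + v_{6} + v_{7} = v_{8} ; sig = (3; 1)
  • {2,4,6}:  v_{2} + v_{4} + v_{6} = 2·v_{8} ; sig = (3; 2)
  • {2,3,5,7}:  v_{2} + v_{3} + v_{5} + v_{7} = 0 ; sig = (4; —)

Hence PRS(X_Σ) =
    |P|=2: 8 collections, coeffs (), (1), (1), (1), (1), (1), (1,1), (1,1)
    |P|=3: 2 collections, coeffs (1), (2)
    |P|=4: 1 collection, coeffs ()


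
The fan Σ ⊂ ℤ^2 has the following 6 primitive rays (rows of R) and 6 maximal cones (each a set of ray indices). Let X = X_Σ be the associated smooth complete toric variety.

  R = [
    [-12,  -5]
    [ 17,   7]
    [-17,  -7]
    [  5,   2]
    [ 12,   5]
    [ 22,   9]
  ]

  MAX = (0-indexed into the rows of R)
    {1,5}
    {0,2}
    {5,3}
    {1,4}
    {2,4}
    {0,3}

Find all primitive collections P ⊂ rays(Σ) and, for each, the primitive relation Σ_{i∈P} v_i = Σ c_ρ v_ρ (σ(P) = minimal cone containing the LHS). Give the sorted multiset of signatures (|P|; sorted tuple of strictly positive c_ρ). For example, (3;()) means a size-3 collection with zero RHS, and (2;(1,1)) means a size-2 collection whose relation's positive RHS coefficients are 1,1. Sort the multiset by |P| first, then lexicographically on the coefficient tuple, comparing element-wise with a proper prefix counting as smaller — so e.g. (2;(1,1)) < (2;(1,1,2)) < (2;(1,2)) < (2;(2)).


9 collections generate NE(X_Σ); each relation:

  • {0,4}:  v_{0} + v_{4} = 0  so sig = (2;())
  • {1,2}:  v_{1} + v_{2} = 0  so sig = (2;())
  • {0,1}:  v_{0} + v_{1} = v_{3}  so sig = (2;(1))
  • {1,3}:  v_{1} + v_{3} = v_{5}  so sig = (2;(1))
  • {2,3}:  v_{2} + v_{3} = v_{0}  so sig = (2;(1))
  • {2,5}:  v_{2} + v_{5} = v_{3}  so sig = (2;(1))
  • {3,4}:  v_{3} + v_{4} = v_{1}  so sig = (2;(1))
  • {0,5}:  v_{0} + v_{5} = 2·v_{3}  so sig = (2;(2))
  • {4,5}:  v_{4} + v_{5} = 2·v_{1}  so sig = (2;(2))

so the primitive-relation signature multiset is
[(2;()), (2;()), (2;(1)), (2;(1)), (2;(1)), (2;(1)), (2;(1)), (2;(2)), (2;(2))]


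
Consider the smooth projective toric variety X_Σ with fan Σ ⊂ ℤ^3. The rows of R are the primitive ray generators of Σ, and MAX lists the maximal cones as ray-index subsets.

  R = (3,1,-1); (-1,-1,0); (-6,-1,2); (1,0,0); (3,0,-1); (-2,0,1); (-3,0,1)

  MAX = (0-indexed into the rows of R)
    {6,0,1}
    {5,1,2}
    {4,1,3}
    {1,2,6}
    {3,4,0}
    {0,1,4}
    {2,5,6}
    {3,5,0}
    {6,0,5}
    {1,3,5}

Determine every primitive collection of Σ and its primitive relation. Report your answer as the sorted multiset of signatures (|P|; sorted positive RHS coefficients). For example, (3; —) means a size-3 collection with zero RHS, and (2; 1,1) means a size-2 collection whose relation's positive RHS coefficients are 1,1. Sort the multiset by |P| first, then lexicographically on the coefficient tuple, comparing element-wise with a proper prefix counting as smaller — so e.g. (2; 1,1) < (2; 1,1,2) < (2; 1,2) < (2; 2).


Δ(Σ) — 7 vertices, 9 min non-faces:

  {4,6}:  v_{4} + v_{6} = 0 — sig = (2; —)
  {0,2}:  v_{0} + v_{2} = v_{6} — sig = (2; 1)
  {3,6}:  v_{3} + v_{6} = v_{5} — sig = (2; 1)
  {4,5}:  v_{4} + v_{5} = v_{3} — sig = (2; 1)
  {2,4}:  v_{2} + v_{4} = v_{1} + v_{5} — sig = (2; 1,1)
  {2,3}:  v_{2} + v_{3} = v_{1} + 2·v_{5} — sig = (2; 1,2)
  {0,1,5}:  v_{0} + v_{1} + v_{5} = 0 — sig = (3; —)
  {0,1,3}:  v_{0} + v_{1} + v_{3} = v_{4} — sig = (3; 1)
  {1,5,6}:  v_{1} + v_{5} + v_{6} = v_{2} — sig = (3; 1)

Signatures (|P|; sorted positive RHS coefficients), sorted:
    |P|=2: 6 collections, coeffs (), (1), (1), (1), (1,1), (1,2)
    |P|=3: 3 collections, coeffs (), (1), (1)


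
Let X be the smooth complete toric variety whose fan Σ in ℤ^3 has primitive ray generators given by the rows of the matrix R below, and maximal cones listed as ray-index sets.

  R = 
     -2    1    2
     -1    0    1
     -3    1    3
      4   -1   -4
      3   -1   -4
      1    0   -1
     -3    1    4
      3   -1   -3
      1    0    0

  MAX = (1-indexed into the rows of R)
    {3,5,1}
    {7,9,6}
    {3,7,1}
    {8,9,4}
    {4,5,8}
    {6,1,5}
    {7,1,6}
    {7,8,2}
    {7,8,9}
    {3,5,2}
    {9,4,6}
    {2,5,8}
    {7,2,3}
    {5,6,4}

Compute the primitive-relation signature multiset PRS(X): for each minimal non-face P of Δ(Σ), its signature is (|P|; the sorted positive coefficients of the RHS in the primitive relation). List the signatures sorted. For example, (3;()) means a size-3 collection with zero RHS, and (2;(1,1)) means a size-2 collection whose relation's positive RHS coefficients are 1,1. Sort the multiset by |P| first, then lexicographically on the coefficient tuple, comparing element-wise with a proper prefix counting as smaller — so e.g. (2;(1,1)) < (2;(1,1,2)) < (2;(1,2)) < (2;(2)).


The 15 primitive collections of Σ (r=9, n=3):

  {2,6}:  v_{2} + v_{6} = 0 — sig = (2;())
  {3,8}:  v_{3} + v_{8} = 0 — sig = (2;())
  {5,7}:  v_{5} + v_{7} = 0 — sig = (2;())
  {1,2}:  v_{1} + v_{2} = v_{3} — sig = (2;(1))
  {1,8}:  v_{1} + v_{8} = v_{6} — sig = (2;(1))
  {2,4}:  v_{2} + v_{4} = v_{8} — sig = (2;(1))
  {3,4}:  v_{3} + v_{4} = v_{6} — sig = (2;(1))
  {3,6}:  v_{3} + v_{6} = v_{1} — sig = (2;(1))
  {4,7}:  v_{4} + v_{7} = v_{9} — sig = (2;(1))
  {5,9}:  v_{5} + v_{9} = v_{4} — sig = (2;(1))
  {6,8}:  v_{6} + v_{8} = v_{4} — sig = (2;(1))
  {2,9}:  v_{2} + v_{9} = v_{7} + v_{8} — sig = (2;(1,1))
  {3,9}:  v_{3} + v_{9} = v_{6} + v_{7} — sig = (2;(1,1))
  {1,9}:  v_{1} + v_{9} = 2·v_{6} + v_{7} — sig = (2;(1,2))
  {1,4}:  v_{1} + v_{4} = 2·v_{6} — sig = (2;(2))

Sorted signature multiset PRS(X):
    (2;())
    (2;())
    (2;())
    (2;(1))
    (2;(1))
    (2;(1))
    (2;(1))
    (2;(1))
    (2;(1))
    (2;(1))
    (2;(1))
    (2;(1,1))
    (2;(1,1))
    (2;(1,2))
    (2;(2))


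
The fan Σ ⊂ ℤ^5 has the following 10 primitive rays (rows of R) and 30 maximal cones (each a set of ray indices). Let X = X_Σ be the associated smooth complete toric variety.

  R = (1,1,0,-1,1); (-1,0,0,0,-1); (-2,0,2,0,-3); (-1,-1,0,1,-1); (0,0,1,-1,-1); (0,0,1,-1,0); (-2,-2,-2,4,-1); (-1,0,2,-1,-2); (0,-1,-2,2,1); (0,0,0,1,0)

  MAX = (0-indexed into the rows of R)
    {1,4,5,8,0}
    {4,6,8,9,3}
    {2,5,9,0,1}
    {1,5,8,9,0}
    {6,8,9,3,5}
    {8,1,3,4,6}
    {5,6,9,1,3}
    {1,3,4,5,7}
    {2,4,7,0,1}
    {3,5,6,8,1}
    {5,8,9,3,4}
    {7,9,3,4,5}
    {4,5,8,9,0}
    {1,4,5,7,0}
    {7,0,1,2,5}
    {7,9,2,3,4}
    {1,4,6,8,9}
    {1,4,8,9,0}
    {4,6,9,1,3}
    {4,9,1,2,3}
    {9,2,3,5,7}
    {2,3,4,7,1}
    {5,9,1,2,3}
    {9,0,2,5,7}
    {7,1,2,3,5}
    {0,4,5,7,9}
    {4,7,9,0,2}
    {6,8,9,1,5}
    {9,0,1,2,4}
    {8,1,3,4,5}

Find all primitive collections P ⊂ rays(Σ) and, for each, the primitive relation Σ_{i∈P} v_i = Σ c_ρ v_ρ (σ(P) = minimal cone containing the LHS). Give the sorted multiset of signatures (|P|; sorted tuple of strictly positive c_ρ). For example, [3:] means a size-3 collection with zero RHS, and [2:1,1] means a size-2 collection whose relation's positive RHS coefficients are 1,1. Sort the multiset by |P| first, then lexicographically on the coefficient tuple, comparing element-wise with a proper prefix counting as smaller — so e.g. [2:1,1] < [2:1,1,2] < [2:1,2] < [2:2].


The 11 primitive collections of Σ (r=10, n=5):

  P={0,3}:  v_{0} + v_{3} = 0  so sig = [2:]
  P={7,8}:  v_{7} + v_{8} = v_{3}  so sig = [2:1]
  P={0,6}:  v_{0} + v_{6} = v_{1} + v_{8} + v_{9}  so sig = [2:1,1,1]
  P={2,8}:  v_{2} + v_{8} = v_{1} + v_{3} + v_{9}  so sig = [2:1,1,1]
  P={6,7}:  v_{6} + v_{7} = v_{1} + 2·v_{3} + v_{9}  so sig = [2:1,1,2]
  P={2,6}:  v_{2} + v_{6} = 2·v_{1} + 2·v_{3} + 2·v_{9}  so sig = [2:2,2,2]
  P={1,7,9}:  v_{1} + v_{7} + v_{9} = v_{2}  so sig = [3:1]
  P={2,4,5}:  v_{2} + v_{4} + v_{5} = 2·v_{7}  so sig = [3:2]
  P={4,5,6}:  v_{4} + v_{5} + v_{6} = 2·v_{3}  so sig = [3:2]
  P={1,3,8,9}:  v_{1} + v_{3} + v_{8} + v_{9} = v_{6}  so sig = [4:1]
  P={1,4,5,9}:  v_{1} + v_{4} + v_{5} + v_{9} = v_{7}  so sig = [4:1]

so the primitive-relation signature multiset is
{ [2:],  [2:1],  [2:1,1,1] ×2,  [2:1,1,2],  [2:2,2,2],  [3:1],  [3:2] ×2,  [4:1] ×2 }


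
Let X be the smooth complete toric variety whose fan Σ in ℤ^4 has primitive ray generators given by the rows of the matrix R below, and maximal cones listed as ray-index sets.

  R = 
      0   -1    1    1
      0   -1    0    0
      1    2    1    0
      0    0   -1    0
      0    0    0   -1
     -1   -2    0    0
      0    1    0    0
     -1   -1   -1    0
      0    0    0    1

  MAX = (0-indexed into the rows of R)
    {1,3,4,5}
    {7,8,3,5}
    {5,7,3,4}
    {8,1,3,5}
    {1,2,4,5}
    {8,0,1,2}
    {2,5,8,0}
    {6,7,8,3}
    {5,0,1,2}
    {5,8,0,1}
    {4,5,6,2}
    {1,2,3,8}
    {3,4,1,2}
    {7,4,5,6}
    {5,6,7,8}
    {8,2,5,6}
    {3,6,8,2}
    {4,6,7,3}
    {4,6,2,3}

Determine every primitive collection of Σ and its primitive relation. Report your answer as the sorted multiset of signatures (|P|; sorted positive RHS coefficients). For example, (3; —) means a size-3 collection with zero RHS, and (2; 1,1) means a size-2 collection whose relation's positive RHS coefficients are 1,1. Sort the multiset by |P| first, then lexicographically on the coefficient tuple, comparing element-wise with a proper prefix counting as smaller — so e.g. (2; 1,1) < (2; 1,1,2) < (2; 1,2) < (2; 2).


Primitive collections (11):

  • {1,6}:  v_{1} + v_{6} = 0 — sig = (2; —)
  • {4,8}:  v_{4} + v_{8} = 0 — sig = (2; —)
  • {2,7}:  v_{2} + v_{7} = v_{6} — sig = (2; 1)
  • {0,3}:  v_{0} + v_{3} = v_{1} + v_{8} — sig = (2; 1,1)
  • {0,7}:  v_{0} + v_{7} = v_{5} + v_{8} — sig = (2; 1,1)
  • {1,7}:  v_{1} + v_{7} = v_{3} + v_{5} — sig = (2; 1,1)
  • {0,4}:  v_{0} + v_{4} = v_{1} + v_{2} + v_{5} — sig = (2; 1,1,1)
  • {0,6}:  v_{0} + v_{6} = v_{2} + v_{5} + v_{8} — sig = (2; 1,1,1)
  • {2,3,5}:  v_{2} + v_{3} + v_{5} = 0 — sig = (3; —)
  • {3,5,6}:  v_{3} + v_{5} + v_{6} = v_{7} — sig = (3; 1)
  • {1,2,5,8}:  v_{1} + v_{2} + v_{5} + v_{8} = v_{0} — sig = (4; 1)

Signatures (|P|; sorted positive RHS coefficients), sorted:
    |P|=2: 8 collections, coeffs (), (), (1), (1,1), (1,1), (1,1), (1,1,1), (1,1,1)
    |P|=3: 2 collections, coeffs (), (1)
    |P|=4: 1 collection, coeffs (1)


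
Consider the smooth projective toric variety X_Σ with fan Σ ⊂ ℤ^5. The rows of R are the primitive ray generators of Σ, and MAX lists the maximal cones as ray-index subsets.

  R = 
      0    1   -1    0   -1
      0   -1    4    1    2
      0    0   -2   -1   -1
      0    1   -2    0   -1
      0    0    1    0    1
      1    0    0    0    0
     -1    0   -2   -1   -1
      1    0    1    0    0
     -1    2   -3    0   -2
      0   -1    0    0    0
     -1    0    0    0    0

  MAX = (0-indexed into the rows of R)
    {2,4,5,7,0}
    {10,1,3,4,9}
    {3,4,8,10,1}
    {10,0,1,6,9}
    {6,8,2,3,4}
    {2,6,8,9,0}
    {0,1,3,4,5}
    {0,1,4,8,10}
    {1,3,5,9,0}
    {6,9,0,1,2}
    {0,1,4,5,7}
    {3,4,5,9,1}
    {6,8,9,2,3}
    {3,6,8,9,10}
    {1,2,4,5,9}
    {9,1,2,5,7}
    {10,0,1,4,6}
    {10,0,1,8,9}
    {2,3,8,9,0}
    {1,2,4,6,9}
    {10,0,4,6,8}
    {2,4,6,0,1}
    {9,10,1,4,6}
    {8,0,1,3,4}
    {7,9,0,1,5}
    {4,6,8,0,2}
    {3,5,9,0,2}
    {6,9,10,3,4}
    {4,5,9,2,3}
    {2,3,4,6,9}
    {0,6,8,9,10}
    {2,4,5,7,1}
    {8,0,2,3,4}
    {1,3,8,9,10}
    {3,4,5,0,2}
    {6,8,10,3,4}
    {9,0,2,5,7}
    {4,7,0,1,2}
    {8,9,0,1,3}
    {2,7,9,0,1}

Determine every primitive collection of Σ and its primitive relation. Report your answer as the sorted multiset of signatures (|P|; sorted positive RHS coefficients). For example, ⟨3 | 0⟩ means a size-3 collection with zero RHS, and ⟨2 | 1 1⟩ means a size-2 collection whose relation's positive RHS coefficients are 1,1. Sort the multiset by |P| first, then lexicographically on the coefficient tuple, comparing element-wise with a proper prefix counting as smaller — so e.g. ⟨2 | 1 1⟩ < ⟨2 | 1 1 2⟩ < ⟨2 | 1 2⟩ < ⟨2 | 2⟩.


18 collections generate NE(X_Σ); each relation:

  • {5,10}:  v_{5} + v_{10} = 0  ⟹  sig = ⟨2 | 0⟩
  • {2,10}:  v_{2} + v_{10} = v_{6}  ⟹  sig = ⟨2 | 1⟩
  • {5,6}:  v_{5} + v_{6} = v_{2}  ⟹  sig = ⟨2 | 1⟩
  • {3,7}:  v_{3} + v_{7} = v_{0} + v_{5}  ⟹  sig = ⟨2 | 1 1⟩
  • {5,8}:  v_{5} + v_{8} = v_{0} + v_{3}  ⟹  sig = ⟨2 | 1 1⟩
  • {7,10}:  v_{7} + v_{10} = v_{0} + v_{1} + v_{2}  ⟹  sig = ⟨2 | 1 1 1⟩
  • {6,7}:  v_{6} + v_{7} = v_{0} + v_{1} + 2·v_{2}  ⟹  sig = ⟨2 | 1 1 2⟩
  • {7,8}:  v_{7} + v_{8} = 2·v_{0}  ⟹  sig = ⟨2 | 2⟩
  • {0,4,9}:  v_{0} + v_{4} + v_{9} = 0  ⟹  sig = ⟨3 | 0⟩
  • {1,2,3}:  v_{1} + v_{2} + v_{3} = 0  ⟹  sig = ⟨3 | 0⟩
  • {0,3,10}:  v_{0} + v_{3} + v_{10} = v_{8}  ⟹  sig = ⟨3 | 1⟩
  • {1,3,6}:  v_{1} + v_{3} + v_{6} = v_{10}  ⟹  sig = ⟨3 | 1⟩
  • {0,3,6}:  v_{0} + v_{3} + v_{6} = v_{2} + v_{8}  ⟹  sig = ⟨3 | 1 1⟩
  • {1,2,8}:  v_{1} + v_{2} + v_{8} = v_{0} + v_{10}  ⟹  sig = ⟨3 | 1 1⟩
  • {4,8,9}:  v_{4} + v_{8} + v_{9} = v_{3} + v_{10}  ⟹  sig = ⟨3 | 1 1⟩
  • {4,7,9}:  v_{4} + v_{7} + v_{9} = v_{1} + v_{2} + v_{5}  ⟹  sig = ⟨3 | 1 1 1⟩
  • {1,6,8}:  v_{1} + v_{6} + v_{8} = v_{0} + 2·v_{10}  ⟹  sig = ⟨3 | 1 2⟩
  • {0,1,2,5}:  v_{0} + v_{1} + v_{2} + v_{5} = v_{7}  ⟹  sig = ⟨4 | 1⟩

Hence PRS(X_Σ) =
    ⟨2 | 0⟩
    ⟨2 | 1⟩
    ⟨2 | 1⟩
    ⟨2 | 1 1⟩
    ⟨2 | 1 1⟩
    ⟨2 | 1 1 1⟩
    ⟨2 | 1 1 2⟩
    ⟨2 | 2⟩
    ⟨3 | 0⟩
    ⟨3 | 0⟩
    ⟨3 | 1⟩
    ⟨3 | 1⟩
    ⟨3 | 1 1⟩
    ⟨3 | 1 1⟩
    ⟨3 | 1 1⟩
    ⟨3 | 1 1 1⟩
    ⟨3 | 1 2⟩
    ⟨4 | 1⟩


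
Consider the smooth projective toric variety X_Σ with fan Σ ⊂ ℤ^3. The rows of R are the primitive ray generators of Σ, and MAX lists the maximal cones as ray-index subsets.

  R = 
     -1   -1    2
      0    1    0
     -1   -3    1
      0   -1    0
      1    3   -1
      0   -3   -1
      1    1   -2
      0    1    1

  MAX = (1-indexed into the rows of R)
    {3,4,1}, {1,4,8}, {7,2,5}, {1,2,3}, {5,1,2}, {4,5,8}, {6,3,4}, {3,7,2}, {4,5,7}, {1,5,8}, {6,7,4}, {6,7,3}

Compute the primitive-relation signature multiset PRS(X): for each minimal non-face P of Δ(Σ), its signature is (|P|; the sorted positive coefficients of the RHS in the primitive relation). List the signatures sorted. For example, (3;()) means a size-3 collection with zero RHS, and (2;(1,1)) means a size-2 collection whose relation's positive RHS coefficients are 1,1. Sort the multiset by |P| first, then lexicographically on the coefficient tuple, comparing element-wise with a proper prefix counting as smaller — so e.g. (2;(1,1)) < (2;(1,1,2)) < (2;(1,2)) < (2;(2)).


12 collections generate NE(X_Σ); each relation:

  • {1,7}:  v_{1} + v_{7} = 0  so sig = (2;())
  • {2,4}:  v_{2} + v_{4} = 0  so sig = (2;())
  • {3,5}:  v_{3} + v_{5} = 0  so sig = (2;())
  • {1,6}:  v_{1} + v_{6} = v_{3} + v_{4}  so sig = (2;(1,1))
  • {2,6}:  v_{2} + v_{6} = v_{3} + v_{7}  so sig = (2;(1,1))
  • {2,8}:  v_{2} + v_{8} = v_{1} + v_{5}  so sig = (2;(1,1))
  • {3,8}:  v_{3} + v_{8} = v_{1} + v_{4}  so sig = (2;(1,1))
  • {5,6}:  v_{5} + v_{6} = v_{4} + v_{7}  so sig = (2;(1,1))
  • {7,8}:  v_{7} + v_{8} = v_{4} + v_{5}  so sig = (2;(1,1))
  • {6,8}:  v_{6} + v_{8} = 2·v_{4}  so sig = (2;(2))
  • {1,4,5}:  v_{1} + v_{4} + v_{5} = v_{8}  so sig = (3;(1))
  • {3,4,7}:  v_{3} + v_{4} + v_{7} = v_{6}  so sig = (3;(1))

so the primitive-relation signature multiset is
    (2;())
    (2;())
    (2;())
    (2;(1,1))
    (2;(1,1))
    (2;(1,1))
    (2;(1,1))
    (2;(1,1))
    (2;(1,1))
    (2;(2))
    (3;(1))
    (3;(1))


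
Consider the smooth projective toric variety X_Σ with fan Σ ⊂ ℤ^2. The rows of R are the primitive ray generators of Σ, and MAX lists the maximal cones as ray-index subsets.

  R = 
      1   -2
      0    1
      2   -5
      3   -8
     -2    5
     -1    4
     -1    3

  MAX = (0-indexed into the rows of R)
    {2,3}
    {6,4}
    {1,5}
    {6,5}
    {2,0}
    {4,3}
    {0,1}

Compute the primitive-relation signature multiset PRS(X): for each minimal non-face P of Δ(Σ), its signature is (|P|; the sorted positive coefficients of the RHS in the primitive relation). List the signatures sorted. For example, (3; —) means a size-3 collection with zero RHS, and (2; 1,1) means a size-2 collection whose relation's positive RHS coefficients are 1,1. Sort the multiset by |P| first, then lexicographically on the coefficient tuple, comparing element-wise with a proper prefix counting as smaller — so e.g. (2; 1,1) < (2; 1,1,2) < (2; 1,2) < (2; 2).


14 minimal non-faces of Δ(Σ) (on 7 rays):

  {2,4}:  v_{2} + v_{4} = 0  so sig = (2; —)
  {0,4}:  v_{0} + v_{4} = v_{6}  so sig = (2; 1)
  {0,6}:  v_{0} + v_{6} = v_{1}  so sig = (2; 1)
  {1,6}:  v_{1} + v_{6} = v_{5}  so sig = (2; 1)
  {2,6}:  v_{2} + v_{6} = v_{0}  so sig = (2; 1)
  {3,6}:  v_{3} + v_{6} = v_{2}  so sig = (2; 1)
  {1,3}:  v_{1} + v_{3} = v_{0} + v_{2}  so sig = (2; 1,1)
  {2,5}:  v_{2} + v_{5} = v_{0} + v_{1}  so sig = (2; 1,1)
  {0,3}:  v_{0} + v_{3} = 2·v_{2}  so sig = (2; 2)
  {0,5}:  v_{0} + v_{5} = 2·v_{1}  so sig = (2; 2)
  {1,2}:  v_{1} + v_{2} = 2·v_{0}  so sig = (2; 2)
  {1,4}:  v_{1} + v_{4} = 2·v_{6}  so sig = (2; 2)
  {3,5}:  v_{3} + v_{5} = 2·v_{0}  so sig = (2; 2)
  {4,5}:  v_{4} + v_{5} = 3·v_{6}  so sig = (2; 3)

Sorted signature multiset PRS(X):
    (2; —)
    (2; 1)
    (2; 1)
    (2; 1)
    (2; 1)
    (2; 1)
    (2; 1,1)
    (2; 1,1)
    (2; 2)
    (2; 2)
    (2; 2)
    (2; 2)
    (2; 2)
    (2; 3)


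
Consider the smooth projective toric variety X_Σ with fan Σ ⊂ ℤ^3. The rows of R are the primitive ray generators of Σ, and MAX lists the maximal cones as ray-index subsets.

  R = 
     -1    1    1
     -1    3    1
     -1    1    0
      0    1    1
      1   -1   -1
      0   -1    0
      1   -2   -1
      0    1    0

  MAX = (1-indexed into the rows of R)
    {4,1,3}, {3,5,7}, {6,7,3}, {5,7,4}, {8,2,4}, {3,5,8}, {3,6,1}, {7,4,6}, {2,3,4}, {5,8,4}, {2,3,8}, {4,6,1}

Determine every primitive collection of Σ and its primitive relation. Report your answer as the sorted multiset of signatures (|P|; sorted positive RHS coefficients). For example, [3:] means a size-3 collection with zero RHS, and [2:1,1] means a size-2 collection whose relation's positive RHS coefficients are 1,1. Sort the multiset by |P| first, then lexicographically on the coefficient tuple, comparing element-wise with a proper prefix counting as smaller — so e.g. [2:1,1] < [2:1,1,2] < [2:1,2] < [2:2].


14 collections generate NE(X_Σ); each relation:

  P = {1,5}:  v_{1} + v_{5} = 0  ⟹  sig = [2:]
  P = {6,8}:  v_{6} + v_{8} = 0  ⟹  sig = [2:]
  P = {1,7}:  v_{1} + v_{7} = v_{6}  ⟹  sig = [2:1]
  P = {2,7}:  v_{2} + v_{7} = v_{8}  ⟹  sig = [2:1]
  P = {5,6}:  v_{5} + v_{6} = v_{7}  ⟹  sig = [2:1]
  P = {7,8}:  v_{7} + v_{8} = v_{5}  ⟹  sig = [2:1]
  P = {1,8}:  v_{1} + v_{8} = v_{3} + v_{4}  ⟹  sig = [2:1,1]
  P = {2,6}:  v_{2} + v_{6} = v_{3} + v_{4}  ⟹  sig = [2:1,1]
  P = {2,5}:  v_{2} + v_{5} = 2·v_{8}  ⟹  sig = [2:2]
  P = {1,2}:  v_{1} + v_{2} = 2·v_{3} + 2·v_{4}  ⟹  sig = [2:2,2]
  P = {3,4,7}:  v_{3} + v_{4} + v_{7} = 0  ⟹  sig = [3:]
  P = {3,4,5}:  v_{3} + v_{4} + v_{5} = v_{8}  ⟹  sig = [3:1]
  P = {3,4,6}:  v_{3} + v_{4} + v_{6} = v_{1}  ⟹  sig = [3:1]
  P = {3,4,8}:  v_{3} + v_{4} + v_{8} = v_{2}  ⟹  sig = [3:1]

Hence PRS(X_Σ) =
    [2:]
    [2:]
    [2:1]
    [2:1]
    [2:1]
    [2:1]
    [2:1,1]
    [2:1,1]
    [2:2]
    [2:2,2]
    [3:]
    [3:1]
    [3:1]
    [3:1]


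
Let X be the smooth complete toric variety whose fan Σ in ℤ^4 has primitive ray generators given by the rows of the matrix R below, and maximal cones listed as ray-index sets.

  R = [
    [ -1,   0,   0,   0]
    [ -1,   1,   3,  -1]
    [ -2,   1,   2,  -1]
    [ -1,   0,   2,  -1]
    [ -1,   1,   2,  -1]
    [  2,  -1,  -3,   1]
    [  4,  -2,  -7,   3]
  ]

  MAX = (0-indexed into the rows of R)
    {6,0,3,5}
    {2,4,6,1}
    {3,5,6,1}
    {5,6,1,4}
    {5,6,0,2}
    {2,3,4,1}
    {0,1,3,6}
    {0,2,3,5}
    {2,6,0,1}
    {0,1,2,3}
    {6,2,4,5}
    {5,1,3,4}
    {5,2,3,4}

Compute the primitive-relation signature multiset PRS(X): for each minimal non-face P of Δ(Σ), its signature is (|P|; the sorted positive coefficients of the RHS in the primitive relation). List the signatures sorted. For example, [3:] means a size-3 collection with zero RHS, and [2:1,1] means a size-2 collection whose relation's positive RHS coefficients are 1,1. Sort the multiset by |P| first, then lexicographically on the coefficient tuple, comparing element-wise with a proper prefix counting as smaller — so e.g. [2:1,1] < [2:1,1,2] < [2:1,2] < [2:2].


5 collections generate NE(X_Σ); each relation:

  • {0,4}:  v_{0} + v_{4} = v_{2}  ⟹  sig = [2:1]
  • {0,1,5}:  v_{0} + v_{1} + v_{5} = 0  ⟹  sig = [3:]
  • {1,2,5}:  v_{1} + v_{2} + v_{5} = v_{4}  ⟹  sig = [3:1]
  • {3,4,6}:  v_{3} + v_{4} + v_{6} = v_{5}  ⟹  sig = [3:1]
  • {2,3,6}:  v_{2} + v_{3} + v_{6} = v_{0} + v_{5}  ⟹  sig = [3:1,1]

so the primitive-relation signature multiset is
{ [2:1],  [3:],  [3:1] ×2,  [3:1,1] }


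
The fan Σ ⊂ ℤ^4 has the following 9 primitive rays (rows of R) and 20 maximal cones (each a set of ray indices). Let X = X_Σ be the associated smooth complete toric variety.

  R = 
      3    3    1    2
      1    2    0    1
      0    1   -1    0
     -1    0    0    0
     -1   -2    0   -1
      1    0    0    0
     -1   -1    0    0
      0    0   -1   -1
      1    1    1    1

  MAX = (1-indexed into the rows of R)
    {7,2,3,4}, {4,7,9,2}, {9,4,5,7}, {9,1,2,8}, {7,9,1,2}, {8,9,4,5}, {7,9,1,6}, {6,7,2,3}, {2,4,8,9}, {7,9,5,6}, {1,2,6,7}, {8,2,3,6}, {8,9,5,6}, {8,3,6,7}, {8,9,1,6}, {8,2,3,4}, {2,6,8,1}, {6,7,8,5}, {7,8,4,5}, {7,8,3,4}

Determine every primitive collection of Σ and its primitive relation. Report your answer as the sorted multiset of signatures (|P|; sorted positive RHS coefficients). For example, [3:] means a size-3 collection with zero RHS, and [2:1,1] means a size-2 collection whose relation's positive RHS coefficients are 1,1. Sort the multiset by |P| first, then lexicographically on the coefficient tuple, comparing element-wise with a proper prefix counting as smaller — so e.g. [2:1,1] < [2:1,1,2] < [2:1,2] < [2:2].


Δ(Σ) — 9 vertices, 11 min non-faces:

  • {2,5}:  v_{2} + v_{5} = 0  →  sig = [2:]
  • {4,6}:  v_{4} + v_{6} = 0  →  sig = [2:]
  • {3,9}:  v_{3} + v_{9} = v_{2}  →  sig = [2:1]
  • {1,4}:  v_{1} + v_{4} = v_{2} + v_{9}  →  sig = [2:1,1]
  • {1,5}:  v_{1} + v_{5} = v_{6} + v_{9}  →  sig = [2:1,1]
  • {3,5}:  v_{3} + v_{5} = v_{7} + v_{8}  →  sig = [2:1,1]
  • {1,3}:  v_{1} + v_{3} = 2·v_{2} + v_{6}  →  sig = [2:1,2]
  • {7,8,9}:  v_{7} + v_{8} + v_{9} = 0  →  sig = [3:]
  • {2,6,9}:  v_{2} + v_{6} + v_{9} = v_{1}  →  sig = [3:1]
  • {2,7,8}:  v_{2} + v_{7} + v_{8} = v_{3}  →  sig = [3:1]
  • {1,7,8}:  v_{1} + v_{7} + v_{8} = v_{2} + v_{6}  →  sig = [3:1,1]

so the primitive-relation signature multiset is
    [2:]
    [2:]
    [2:1]
    [2:1,1]
    [2:1,1]
    [2:1,1]
    [2:1,2]
    [3:]
    [3:1]
    [3:1]
    [3:1,1]


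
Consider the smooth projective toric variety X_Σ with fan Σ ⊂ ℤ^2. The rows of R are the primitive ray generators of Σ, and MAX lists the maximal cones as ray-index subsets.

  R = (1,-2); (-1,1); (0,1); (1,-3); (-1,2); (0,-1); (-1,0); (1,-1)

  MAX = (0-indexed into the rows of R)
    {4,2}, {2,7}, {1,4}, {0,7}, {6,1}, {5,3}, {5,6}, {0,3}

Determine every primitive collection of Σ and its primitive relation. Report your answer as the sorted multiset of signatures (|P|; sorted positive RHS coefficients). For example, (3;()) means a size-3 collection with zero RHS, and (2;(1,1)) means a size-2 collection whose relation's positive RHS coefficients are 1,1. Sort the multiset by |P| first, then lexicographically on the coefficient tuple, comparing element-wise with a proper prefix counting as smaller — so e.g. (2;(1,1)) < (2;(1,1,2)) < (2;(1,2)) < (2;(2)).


20 collections generate NE(X_Σ); each relation:

  {0,4}:  v_{0} + v_{4} = 0  →  sig = (2;())
  {1,7}:  v_{1} + v_{7} = 0  →  sig = (2;())
  {2,5}:  v_{2} + v_{5} = 0  →  sig = (2;())
  {0,1}:  v_{0} + v_{1} = v_{5}  →  sig = (2;(1))
  {0,2}:  v_{0} + v_{2} = v_{7}  →  sig = (2;(1))
  {0,5}:  v_{0} + v_{5} = v_{3}  →  sig = (2;(1))
  {1,2}:  v_{1} + v_{2} = v_{4}  →  sig = (2;(1))
  {1,5}:  v_{1} + v_{5} = v_{6}  →  sig = (2;(1))
  {2,3}:  v_{2} + v_{3} = v_{0}  →  sig = (2;(1))
  {2,6}:  v_{2} + v_{6} = v_{1}  →  sig = (2;(1))
  {3,4}:  v_{3} + v_{4} = v_{5}  →  sig = (2;(1))
  {4,5}:  v_{4} + v_{5} = v_{1}  →  sig = (2;(1))
  {4,7}:  v_{4} + v_{7} = v_{2}  →  sig = (2;(1))
  {5,7}:  v_{5} + v_{7} = v_{0}  →  sig = (2;(1))
  {6,7}:  v_{6} + v_{7} = v_{5}  →  sig = (2;(1))
  {0,6}:  v_{0} + v_{6} = 2·v_{5}  →  sig = (2;(2))
  {1,3}:  v_{1} + v_{3} = 2·v_{5}  →  sig = (2;(2))
  {3,7}:  v_{3} + v_{7} = 2·v_{0}  →  sig = (2;(2))
  {4,6}:  v_{4} + v_{6} = 2·v_{1}  →  sig = (2;(2))
  {3,6}:  v_{3} + v_{6} = 3·v_{5}  →  sig = (2;(3))

Signatures (|P|; sorted positive RHS coefficients), sorted:
[(2;()), (2;()), (2;()), (2;(1)), (2;(1)), (2;(1)), (2;(1)), (2;(1)), (2;(1)), (2;(1)), (2;(1)), (2;(1)), (2;(1)), (2;(1)), (2;(1)), (2;(2)), (2;(2)), (2;(2)), (2;(2)), (2;(3))]
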